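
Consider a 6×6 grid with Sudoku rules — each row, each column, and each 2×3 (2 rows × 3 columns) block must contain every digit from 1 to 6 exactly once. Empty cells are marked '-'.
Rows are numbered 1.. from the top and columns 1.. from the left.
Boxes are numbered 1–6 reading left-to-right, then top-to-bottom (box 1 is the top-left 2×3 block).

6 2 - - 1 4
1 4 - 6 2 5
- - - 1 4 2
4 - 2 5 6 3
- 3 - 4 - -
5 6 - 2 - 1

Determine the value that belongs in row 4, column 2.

1

Row 4 already contains {2, 3, 4, 5, 6}.
Column 2 already contains {2, 3, 4, 6}.
Its 2×3 block (box 3) already contains {2, 4}.
The only value from 1–6 not eliminated is 1, so row 4, column 2 = 1.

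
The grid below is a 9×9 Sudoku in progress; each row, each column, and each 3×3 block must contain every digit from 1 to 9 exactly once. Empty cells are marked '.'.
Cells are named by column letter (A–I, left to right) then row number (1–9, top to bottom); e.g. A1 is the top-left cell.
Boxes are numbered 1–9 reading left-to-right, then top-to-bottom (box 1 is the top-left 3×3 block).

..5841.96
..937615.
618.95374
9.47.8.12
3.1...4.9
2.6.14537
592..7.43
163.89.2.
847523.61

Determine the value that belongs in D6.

9

Row 6 already contains {1, 2, 3, 4, 5, 6, 7}.
Column D already contains {3, 5, 7, 8}.
Its 3×3 block (box 5) already contains {1, 4, 7, 8}.
The only value from 1–9 not eliminated is 9, so D6 = 9.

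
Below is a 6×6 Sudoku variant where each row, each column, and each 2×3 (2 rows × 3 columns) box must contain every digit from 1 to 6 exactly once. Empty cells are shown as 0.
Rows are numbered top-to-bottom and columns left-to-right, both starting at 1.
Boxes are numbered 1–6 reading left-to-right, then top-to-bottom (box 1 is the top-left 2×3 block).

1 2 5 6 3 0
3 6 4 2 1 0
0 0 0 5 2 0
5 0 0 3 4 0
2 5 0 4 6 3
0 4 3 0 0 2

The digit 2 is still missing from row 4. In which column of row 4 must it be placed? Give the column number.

3

Consider where 2 can go in row 4.
r4c2 is out (column 2 already has a 2).
r4c6 is out (column 6 already has a 2).
So the only cell in row 4 that can hold 2 is r4c3.
That is column 3.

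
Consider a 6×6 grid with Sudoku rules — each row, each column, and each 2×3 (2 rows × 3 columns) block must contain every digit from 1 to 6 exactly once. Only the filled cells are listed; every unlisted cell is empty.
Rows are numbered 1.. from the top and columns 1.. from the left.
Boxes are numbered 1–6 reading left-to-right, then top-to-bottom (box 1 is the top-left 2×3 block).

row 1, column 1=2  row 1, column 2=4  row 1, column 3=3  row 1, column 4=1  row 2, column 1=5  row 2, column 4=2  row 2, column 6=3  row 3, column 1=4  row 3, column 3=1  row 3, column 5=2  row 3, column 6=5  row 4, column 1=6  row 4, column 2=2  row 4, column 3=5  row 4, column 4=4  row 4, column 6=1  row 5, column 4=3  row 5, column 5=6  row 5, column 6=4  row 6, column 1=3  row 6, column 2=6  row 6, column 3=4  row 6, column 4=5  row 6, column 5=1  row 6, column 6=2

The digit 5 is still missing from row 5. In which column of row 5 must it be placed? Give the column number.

Consider where 5 can go in row 5.
row 5, column 1 is out (column 1 already has a 5).
row 5, column 3 is out (column 3 already has a 5).
So the only cell in row 5 that can hold 5 is row 5, column 2.
That is column 2.

2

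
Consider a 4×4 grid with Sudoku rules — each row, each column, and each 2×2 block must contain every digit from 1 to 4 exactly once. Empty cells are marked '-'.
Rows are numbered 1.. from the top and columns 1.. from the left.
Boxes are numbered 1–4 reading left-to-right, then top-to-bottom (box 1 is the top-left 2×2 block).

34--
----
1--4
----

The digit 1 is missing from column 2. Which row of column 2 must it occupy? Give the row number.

2

Consider where 1 can go in column 2.
row 3, column 2 is out (row 3 already has a 1).
row 4, column 2 is out (box 3 already has a 1).
So the only cell in column 2 that can hold 1 is row 2, column 2.
That is row 2.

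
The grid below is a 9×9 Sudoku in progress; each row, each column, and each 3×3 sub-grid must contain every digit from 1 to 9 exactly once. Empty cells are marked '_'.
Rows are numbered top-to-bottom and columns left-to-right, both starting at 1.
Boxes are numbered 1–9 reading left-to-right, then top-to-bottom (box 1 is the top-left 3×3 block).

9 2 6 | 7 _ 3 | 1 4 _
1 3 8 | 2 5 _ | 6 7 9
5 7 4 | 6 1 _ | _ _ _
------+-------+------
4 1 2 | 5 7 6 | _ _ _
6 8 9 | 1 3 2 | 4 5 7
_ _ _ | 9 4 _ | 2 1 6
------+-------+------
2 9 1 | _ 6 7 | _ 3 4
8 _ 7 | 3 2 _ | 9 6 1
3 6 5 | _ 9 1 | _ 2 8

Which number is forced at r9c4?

4

Row 9 already contains {1, 2, 3, 5, 6, 8, 9}.
Column 4 already contains {1, 2, 3, 5, 6, 7, 9}.
Its 3×3 block (box 8) already contains {1, 2, 3, 6, 7, 9}.
The only value from 1–9 not eliminated is 4, so r9c4 = 4.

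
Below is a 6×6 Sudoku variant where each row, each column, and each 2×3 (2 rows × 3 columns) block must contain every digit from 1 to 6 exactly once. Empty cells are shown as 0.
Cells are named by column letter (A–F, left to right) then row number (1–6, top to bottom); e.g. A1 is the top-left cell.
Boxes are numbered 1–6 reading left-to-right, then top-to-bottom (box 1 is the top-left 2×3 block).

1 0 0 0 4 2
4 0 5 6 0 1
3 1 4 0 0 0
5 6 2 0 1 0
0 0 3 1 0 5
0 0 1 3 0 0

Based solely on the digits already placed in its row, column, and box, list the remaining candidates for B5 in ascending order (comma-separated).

2,4

Row 5 already contains {1, 3, 5}.
Column B already contains {1, 6}.
Its 2×3 block (box 5) already contains {1, 3}.
Removing those from 1–6 leaves {2, 4} as the candidates for B5.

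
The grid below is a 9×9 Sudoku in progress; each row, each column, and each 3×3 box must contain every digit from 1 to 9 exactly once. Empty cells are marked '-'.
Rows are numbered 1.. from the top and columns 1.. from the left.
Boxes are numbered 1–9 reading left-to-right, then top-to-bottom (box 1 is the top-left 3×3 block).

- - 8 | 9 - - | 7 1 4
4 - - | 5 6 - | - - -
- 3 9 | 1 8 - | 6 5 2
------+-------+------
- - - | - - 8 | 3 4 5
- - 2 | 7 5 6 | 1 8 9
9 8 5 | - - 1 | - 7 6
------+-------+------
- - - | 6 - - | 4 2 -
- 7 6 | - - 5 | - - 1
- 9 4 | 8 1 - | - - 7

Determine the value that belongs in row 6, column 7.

Row 6 already contains {1, 5, 6, 7, 8, 9}.
Column 7 already contains {1, 3, 4, 6, 7}.
Its 3×3 block (box 6) already contains {1, 3, 4, 5, 6, 7, 8, 9}.
The only value from 1–9 not eliminated is 2, so row 6, column 7 = 2.

2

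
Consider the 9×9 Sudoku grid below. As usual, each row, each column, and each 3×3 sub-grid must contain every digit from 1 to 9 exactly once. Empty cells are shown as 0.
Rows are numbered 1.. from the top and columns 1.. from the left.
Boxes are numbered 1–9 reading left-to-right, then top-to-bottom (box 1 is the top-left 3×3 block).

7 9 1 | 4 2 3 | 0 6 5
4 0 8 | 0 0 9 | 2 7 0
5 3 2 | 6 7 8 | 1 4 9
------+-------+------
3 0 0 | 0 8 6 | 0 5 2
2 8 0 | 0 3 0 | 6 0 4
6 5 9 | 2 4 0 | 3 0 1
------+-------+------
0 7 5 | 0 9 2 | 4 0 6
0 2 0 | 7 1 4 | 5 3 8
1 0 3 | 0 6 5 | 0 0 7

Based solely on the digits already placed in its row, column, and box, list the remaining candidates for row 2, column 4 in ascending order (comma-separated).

1,5

Row 2 already contains {2, 4, 7, 8, 9}.
Column 4 already contains {2, 4, 6, 7}.
Its 3×3 block (box 2) already contains {2, 3, 4, 6, 7, 8, 9}.
Removing those from 1–9 leaves {1, 5} as the candidates for row 2, column 4.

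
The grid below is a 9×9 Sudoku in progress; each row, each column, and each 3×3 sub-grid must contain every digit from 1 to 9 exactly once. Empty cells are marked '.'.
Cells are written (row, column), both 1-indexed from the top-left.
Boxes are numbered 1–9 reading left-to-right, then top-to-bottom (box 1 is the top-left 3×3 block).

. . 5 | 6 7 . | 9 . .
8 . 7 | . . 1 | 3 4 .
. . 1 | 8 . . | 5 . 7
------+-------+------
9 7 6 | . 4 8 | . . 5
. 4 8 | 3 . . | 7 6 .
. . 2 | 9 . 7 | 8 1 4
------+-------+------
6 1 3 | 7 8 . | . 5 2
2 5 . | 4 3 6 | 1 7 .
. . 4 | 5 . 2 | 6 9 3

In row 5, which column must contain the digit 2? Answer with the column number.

Consider where 2 can go in row 5.
(5,1) is out (column 1 already has a 2).
(5,6) is out (column 6 already has a 2).
(5,9) is out (column 9 already has a 2).
So the only cell in row 5 that can hold 2 is (5,5).
That is column 5.

5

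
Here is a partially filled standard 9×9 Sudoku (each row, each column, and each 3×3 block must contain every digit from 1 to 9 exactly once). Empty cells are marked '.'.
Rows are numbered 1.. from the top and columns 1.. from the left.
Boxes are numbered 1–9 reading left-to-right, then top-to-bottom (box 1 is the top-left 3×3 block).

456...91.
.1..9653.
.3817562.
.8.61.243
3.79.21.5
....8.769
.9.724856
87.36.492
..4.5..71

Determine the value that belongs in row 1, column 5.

Row 1 already contains {1, 4, 5, 6, 9}.
Column 5 already contains {1, 2, 5, 6, 7, 8, 9}.
Its 3×3 block (box 2) already contains {1, 5, 6, 7, 9}.
The only value from 1–9 not eliminated is 3, so row 1, column 5 = 3.

3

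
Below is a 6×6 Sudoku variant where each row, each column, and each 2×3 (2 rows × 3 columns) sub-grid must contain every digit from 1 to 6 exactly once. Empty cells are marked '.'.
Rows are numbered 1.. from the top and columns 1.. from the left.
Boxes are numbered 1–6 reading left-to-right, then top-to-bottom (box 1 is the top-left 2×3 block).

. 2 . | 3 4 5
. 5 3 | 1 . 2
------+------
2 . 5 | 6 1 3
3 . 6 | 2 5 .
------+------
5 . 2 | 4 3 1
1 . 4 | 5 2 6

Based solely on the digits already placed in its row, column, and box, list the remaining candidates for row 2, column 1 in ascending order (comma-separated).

4,6

Row 2 already contains {1, 2, 3, 5}.
Column 1 already contains {1, 2, 3, 5}.
Its 2×3 block (box 1) already contains {2, 3, 5}.
Removing those from 1–6 leaves {4, 6} as the candidates for row 2, column 1.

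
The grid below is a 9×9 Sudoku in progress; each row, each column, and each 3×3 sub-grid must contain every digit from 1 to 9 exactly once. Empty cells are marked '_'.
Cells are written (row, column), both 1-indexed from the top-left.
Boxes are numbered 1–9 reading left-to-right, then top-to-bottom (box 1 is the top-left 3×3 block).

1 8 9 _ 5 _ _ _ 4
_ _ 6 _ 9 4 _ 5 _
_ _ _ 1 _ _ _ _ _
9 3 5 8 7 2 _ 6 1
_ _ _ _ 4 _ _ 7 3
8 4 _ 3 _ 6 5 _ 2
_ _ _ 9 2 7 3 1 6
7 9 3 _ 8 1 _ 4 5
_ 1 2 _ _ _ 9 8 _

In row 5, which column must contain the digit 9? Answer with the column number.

6

Consider where 9 can go in row 5.
(5,1) is out (column 1 already has a 9).
(5,2) is out (column 2 already has a 9).
(5,3) is out (column 3 already has a 9).
(5,4) is out (column 4 already has a 9).
(5,7) is out (column 7 already has a 9).
So the only cell in row 5 that can hold 9 is (5,6).
That is column 6.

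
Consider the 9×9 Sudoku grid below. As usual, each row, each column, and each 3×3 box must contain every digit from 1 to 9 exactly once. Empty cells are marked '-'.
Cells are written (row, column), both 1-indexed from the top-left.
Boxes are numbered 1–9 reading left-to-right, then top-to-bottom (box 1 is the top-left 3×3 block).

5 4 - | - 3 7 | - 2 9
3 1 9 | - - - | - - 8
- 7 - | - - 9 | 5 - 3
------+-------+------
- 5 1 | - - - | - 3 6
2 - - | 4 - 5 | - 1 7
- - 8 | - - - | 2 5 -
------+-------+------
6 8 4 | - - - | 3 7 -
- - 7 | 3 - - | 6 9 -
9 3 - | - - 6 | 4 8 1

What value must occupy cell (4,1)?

Cell (4,1) itself could take any of {4, 7} by direct elimination.
Consider where 4 can go in row 4.
(4,4) is out (column 4 already has a 4).
(4,5) is out (box 5 already has a 4).
(4,6) is out (box 5 already has a 4).
(4,7) is out (column 7 already has a 4).
So the only cell in row 4 that can hold 4 is (4,1).
Therefore (4,1) = 4.

4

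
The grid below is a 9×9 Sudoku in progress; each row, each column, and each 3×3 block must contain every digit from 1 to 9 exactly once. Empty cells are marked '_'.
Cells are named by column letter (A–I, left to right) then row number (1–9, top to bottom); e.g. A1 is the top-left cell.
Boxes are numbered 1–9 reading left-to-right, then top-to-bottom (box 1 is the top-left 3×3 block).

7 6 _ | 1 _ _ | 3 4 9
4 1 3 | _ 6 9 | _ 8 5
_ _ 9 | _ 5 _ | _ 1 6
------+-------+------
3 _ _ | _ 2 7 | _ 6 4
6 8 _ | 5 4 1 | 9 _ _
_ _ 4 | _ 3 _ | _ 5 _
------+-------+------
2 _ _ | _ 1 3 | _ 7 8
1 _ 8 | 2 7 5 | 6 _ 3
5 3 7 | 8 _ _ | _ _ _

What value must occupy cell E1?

Row 1 already contains {1, 3, 4, 6, 7, 9}.
Column E already contains {1, 2, 3, 4, 5, 6, 7}.
Its 3×3 block (box 2) already contains {1, 5, 6, 9}.
The only value from 1–9 not eliminated is 8, so E1 = 8.

8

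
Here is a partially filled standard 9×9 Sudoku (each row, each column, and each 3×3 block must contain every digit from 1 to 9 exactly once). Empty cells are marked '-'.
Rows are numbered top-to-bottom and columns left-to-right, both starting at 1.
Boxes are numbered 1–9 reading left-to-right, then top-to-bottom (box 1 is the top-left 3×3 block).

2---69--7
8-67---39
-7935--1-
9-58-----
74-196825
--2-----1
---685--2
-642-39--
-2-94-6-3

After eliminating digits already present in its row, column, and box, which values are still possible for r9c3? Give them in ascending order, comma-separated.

Row 9 already contains {2, 3, 4, 6, 9}.
Column 3 already contains {2, 4, 5, 6, 9}.
Its 3×3 block (box 7) already contains {2, 4, 6}.
Removing those from 1–9 leaves {1, 7, 8} as the candidates for r9c3.

1,7,8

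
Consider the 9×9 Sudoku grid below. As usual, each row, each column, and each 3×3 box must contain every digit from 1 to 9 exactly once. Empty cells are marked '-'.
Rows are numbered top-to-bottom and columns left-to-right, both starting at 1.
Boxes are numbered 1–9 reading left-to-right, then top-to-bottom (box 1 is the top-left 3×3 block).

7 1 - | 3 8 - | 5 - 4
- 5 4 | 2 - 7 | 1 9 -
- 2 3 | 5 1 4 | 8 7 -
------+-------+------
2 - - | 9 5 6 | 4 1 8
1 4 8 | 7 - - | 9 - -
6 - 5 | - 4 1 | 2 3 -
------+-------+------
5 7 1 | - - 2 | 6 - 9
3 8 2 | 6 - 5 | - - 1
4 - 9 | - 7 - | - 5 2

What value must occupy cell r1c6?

Row 1 already contains {1, 3, 4, 5, 7, 8}.
Column 6 already contains {1, 2, 4, 5, 6, 7}.
Its 3×3 block (box 2) already contains {1, 2, 3, 4, 5, 7, 8}.
The only value from 1–9 not eliminated is 9, so r1c6 = 9.

9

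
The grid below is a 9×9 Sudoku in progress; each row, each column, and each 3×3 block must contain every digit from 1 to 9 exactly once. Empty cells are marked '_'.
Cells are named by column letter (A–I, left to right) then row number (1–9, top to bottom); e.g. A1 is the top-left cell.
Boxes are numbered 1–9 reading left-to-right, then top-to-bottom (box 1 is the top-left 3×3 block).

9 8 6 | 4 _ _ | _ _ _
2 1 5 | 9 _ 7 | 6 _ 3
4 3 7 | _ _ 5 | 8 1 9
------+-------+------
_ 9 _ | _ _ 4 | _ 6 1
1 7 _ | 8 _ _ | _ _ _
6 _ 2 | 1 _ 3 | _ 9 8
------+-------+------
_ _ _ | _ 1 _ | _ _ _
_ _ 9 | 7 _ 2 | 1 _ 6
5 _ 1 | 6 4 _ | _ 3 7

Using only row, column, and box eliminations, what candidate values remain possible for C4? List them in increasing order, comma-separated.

Row 4 already contains {1, 4, 6, 9}.
Column C already contains {1, 2, 5, 6, 7, 9}.
Its 3×3 block (box 4) already contains {1, 2, 6, 7, 9}.
Removing those from 1–9 leaves {3, 8} as the candidates for C4.

3,8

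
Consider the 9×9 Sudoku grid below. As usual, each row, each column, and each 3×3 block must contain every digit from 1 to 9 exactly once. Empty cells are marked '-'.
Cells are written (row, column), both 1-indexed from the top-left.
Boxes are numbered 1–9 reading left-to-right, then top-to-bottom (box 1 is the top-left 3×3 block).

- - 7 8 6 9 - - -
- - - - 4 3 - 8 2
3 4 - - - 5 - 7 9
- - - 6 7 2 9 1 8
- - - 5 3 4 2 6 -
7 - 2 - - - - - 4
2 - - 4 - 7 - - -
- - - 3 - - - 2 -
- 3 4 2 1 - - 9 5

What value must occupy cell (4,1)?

4

Cell (4,1) itself could take any of {4, 5} by direct elimination.
Consider where 4 can go in row 4.
(4,2) is out (column 2 already has a 4).
(4,3) is out (column 3 already has a 4).
So the only cell in row 4 that can hold 4 is (4,1).
Therefore (4,1) = 4.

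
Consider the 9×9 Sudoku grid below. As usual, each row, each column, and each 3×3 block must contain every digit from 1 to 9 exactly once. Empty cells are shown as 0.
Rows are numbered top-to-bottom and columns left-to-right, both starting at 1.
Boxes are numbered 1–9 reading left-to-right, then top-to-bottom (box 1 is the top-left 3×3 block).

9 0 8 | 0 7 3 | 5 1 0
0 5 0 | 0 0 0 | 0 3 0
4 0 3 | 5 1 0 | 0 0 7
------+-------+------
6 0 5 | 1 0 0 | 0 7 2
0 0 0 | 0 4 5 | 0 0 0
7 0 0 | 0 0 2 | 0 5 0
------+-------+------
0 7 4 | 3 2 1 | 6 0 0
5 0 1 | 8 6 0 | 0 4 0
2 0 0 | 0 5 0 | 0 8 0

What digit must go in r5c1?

Cell r5c1 itself could take any of {1, 3, 8} by direct elimination.
Consider where 3 can go in column 1.
r2c1 is out (row 2 already has a 3).
r7c1 is out (row 7 already has a 3).
So the only cell in column 1 that can hold 3 is r5c1.
Therefore r5c1 = 3.

3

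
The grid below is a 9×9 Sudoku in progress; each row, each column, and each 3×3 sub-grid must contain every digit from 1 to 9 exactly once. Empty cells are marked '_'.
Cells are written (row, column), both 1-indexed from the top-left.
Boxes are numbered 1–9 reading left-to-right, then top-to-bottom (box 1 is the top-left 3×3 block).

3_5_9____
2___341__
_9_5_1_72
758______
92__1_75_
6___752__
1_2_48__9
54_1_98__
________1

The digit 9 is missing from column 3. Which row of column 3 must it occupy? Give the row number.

Consider where 9 can go in column 3.
(2,3) is out (box 1 already has a 9).
(3,3) is out (row 3 already has a 9).
(5,3) is out (row 5 already has a 9).
(6,3) is out (box 4 already has a 9).
(8,3) is out (row 8 already has a 9).
So the only cell in column 3 that can hold 9 is (9,3).
That is row 9.

9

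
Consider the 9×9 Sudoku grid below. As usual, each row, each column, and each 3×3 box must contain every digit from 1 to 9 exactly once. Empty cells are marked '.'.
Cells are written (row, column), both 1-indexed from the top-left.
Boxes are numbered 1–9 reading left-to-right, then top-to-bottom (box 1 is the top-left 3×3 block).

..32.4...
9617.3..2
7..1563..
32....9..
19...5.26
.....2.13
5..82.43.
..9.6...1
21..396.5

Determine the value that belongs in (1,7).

1

Cell (1,7) itself could take any of {1, 5, 7, 8} by direct elimination.
Consider where 1 can go in column 7.
(2,7) is out (row 2 already has a 1).
(5,7) is out (row 5 already has a 1).
(6,7) is out (row 6 already has a 1).
(8,7) is out (row 8 already has a 1).
So the only cell in column 7 that can hold 1 is (1,7).
Therefore (1,7) = 1.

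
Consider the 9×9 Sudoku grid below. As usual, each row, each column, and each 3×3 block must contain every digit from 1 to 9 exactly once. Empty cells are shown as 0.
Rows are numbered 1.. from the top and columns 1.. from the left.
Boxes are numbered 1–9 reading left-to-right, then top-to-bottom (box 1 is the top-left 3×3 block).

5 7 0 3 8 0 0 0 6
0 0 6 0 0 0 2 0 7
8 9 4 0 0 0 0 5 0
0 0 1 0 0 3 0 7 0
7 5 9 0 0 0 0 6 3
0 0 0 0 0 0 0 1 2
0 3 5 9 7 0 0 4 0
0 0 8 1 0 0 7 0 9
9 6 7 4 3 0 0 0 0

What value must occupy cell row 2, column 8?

8

Cell row 2, column 8 itself could take any of {3, 8, 9} by direct elimination.
Consider where 8 can go in row 2.
row 2, column 1 is out (column 1 already has a 8).
row 2, column 2 is out (box 1 already has a 8).
row 2, column 4 is out (box 2 already has a 8).
row 2, column 5 is out (column 5 already has a 8).
row 2, column 6 is out (box 2 already has a 8).
So the only cell in row 2 that can hold 8 is row 2, column 8.
Therefore row 2, column 8 = 8.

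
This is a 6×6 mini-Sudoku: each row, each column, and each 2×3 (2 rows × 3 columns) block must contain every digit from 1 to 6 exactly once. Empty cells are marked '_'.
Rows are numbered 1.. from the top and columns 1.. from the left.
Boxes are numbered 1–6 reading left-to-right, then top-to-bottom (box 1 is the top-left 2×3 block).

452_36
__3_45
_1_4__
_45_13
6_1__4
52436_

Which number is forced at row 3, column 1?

Cell row 3, column 1 itself could take any of {2, 3} by direct elimination.
Consider where 3 can go in row 3.
row 3, column 3 is out (column 3 already has a 3).
row 3, column 5 is out (column 5 already has a 3).
row 3, column 6 is out (column 6 already has a 3).
So the only cell in row 3 that can hold 3 is row 3, column 1.
Therefore row 3, column 1 = 3.

3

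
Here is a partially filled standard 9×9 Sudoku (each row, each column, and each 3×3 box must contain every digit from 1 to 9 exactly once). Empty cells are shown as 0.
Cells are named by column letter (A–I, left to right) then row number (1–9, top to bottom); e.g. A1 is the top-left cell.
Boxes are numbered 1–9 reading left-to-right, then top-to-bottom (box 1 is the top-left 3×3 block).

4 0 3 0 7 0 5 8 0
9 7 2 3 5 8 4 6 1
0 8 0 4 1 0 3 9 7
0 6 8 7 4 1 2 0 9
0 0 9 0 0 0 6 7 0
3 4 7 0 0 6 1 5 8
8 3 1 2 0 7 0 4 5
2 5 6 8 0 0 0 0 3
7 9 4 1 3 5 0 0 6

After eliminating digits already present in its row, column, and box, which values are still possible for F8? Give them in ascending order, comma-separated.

4,9

Row 8 already contains {2, 3, 5, 6, 8}.
Column F already contains {1, 5, 6, 7, 8}.
Its 3×3 block (box 8) already contains {1, 2, 3, 5, 7, 8}.
Removing those from 1–9 leaves {4, 9} as the candidates for F8.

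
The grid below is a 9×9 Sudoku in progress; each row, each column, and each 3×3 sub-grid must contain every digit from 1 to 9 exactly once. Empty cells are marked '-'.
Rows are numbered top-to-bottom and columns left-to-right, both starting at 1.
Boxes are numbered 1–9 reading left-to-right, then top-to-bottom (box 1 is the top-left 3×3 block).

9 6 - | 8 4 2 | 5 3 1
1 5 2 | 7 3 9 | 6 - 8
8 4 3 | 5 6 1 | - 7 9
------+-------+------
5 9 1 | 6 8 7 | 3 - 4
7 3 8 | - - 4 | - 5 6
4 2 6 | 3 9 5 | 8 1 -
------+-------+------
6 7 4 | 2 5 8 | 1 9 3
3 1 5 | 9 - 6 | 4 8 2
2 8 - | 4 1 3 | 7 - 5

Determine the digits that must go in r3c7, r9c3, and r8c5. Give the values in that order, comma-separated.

For r3c7:
  Row 3 already contains {1, 3, 4, 5, 6, 7, 8, 9}.
  Column 7 already contains {1, 3, 4, 5, 6, 7, 8}.
  Its 3×3 block (box 3) already contains {1, 3, 5, 6, 7, 8, 9}.
  The only value from 1–9 not eliminated is 2, so r3c7 = 2.
For r9c3:
  Row 9 already contains {1, 2, 3, 4, 5, 7, 8}.
  Column 3 already contains {1, 2, 3, 4, 5, 6, 8}.
  Its 3×3 block (box 7) already contains {1, 2, 3, 4, 5, 6, 7, 8}.
  The only value from 1–9 not eliminated is 9, so r9c3 = 9.
For r8c5:
  Row 8 already contains {1, 2, 3, 4, 5, 6, 8, 9}.
  Column 5 already contains {1, 3, 4, 5, 6, 8, 9}.
  Its 3×3 block (box 8) already contains {1, 2, 3, 4, 5, 6, 8, 9}.
  The only value from 1–9 not eliminated is 7, so r8c5 = 7.

2,9,7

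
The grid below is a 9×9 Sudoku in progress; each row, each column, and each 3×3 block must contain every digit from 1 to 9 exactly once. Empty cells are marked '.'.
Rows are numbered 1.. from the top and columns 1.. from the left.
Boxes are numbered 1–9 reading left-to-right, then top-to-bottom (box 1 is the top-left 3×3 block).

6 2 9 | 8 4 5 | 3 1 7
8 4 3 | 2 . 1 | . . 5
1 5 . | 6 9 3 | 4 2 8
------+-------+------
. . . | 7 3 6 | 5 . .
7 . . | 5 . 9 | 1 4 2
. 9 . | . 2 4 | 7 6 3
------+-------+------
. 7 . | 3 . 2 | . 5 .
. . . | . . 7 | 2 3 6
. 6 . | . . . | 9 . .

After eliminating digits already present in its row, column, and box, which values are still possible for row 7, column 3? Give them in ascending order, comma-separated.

1,4,8

Row 7 already contains {2, 3, 5, 7}.
Column 3 already contains {3, 9}.
Its 3×3 block (box 7) already contains {6, 7}.
Removing those from 1–9 leaves {1, 4, 8} as the candidates for row 7, column 3.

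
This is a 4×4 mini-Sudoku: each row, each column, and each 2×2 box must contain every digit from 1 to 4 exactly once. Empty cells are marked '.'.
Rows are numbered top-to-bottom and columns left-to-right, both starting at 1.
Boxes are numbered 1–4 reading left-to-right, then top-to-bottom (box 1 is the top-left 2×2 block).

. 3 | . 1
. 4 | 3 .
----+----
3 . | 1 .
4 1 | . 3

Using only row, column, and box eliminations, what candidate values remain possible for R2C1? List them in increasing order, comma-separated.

1,2

Row 2 already contains {3, 4}.
Column 1 already contains {3, 4}.
Its 2×2 block (box 1) already contains {3, 4}.
Removing those from 1–4 leaves {1, 2} as the candidates for R2C1.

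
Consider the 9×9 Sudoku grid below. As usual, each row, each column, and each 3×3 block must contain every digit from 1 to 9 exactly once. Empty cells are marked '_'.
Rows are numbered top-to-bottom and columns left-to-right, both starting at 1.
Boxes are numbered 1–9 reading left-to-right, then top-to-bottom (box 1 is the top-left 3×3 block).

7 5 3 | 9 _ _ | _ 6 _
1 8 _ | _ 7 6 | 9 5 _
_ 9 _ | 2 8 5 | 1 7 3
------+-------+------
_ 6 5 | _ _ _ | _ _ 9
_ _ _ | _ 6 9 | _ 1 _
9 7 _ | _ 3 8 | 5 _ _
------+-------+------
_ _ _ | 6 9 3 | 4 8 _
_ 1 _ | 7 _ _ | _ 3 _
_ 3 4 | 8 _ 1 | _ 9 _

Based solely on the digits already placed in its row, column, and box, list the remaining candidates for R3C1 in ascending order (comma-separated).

Row 3 already contains {1, 2, 3, 5, 7, 8, 9}.
Column 1 already contains {1, 7, 9}.
Its 3×3 block (box 1) already contains {1, 3, 5, 7, 8, 9}.
Removing those from 1–9 leaves {4, 6} as the candidates for R3C1.

4,6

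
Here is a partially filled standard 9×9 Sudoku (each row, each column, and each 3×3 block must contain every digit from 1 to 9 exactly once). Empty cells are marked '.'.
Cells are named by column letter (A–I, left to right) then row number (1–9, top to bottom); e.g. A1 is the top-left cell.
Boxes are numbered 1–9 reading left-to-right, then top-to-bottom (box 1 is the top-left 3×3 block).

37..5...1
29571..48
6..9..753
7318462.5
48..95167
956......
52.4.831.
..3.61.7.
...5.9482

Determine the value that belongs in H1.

Cell H1 itself could take any of {2, 9} by direct elimination.
Consider where 2 can go in box 3.
G1 is out (column G already has a 2).
G2 is out (row 2 already has a 2).
So the only cell in box 3 that can hold 2 is H1.
Therefore H1 = 2.

2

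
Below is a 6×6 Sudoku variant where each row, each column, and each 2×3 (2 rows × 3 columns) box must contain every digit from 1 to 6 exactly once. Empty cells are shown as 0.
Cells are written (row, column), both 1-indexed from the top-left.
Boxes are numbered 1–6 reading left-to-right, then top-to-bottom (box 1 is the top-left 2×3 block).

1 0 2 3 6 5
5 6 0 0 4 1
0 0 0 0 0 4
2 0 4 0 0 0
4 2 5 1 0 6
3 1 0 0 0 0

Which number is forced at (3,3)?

1

Cell (3,3) itself could take any of {1, 3, 6} by direct elimination.
Consider where 1 can go in box 3.
(3,1) is out (column 1 already has a 1).
(3,2) is out (column 2 already has a 1).
(4,2) is out (column 2 already has a 1).
So the only cell in box 3 that can hold 1 is (3,3).
Therefore (3,3) = 1.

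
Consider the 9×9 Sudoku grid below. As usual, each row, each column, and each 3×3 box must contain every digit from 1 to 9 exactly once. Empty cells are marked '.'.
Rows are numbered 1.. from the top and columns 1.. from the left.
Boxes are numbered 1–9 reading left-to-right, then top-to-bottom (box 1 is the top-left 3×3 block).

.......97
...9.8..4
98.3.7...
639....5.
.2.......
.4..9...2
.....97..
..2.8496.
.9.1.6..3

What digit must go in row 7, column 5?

3

Cell row 7, column 5 itself could take any of {2, 3, 5} by direct elimination.
Consider where 3 can go in box 8.
row 7, column 4 is out (column 4 already has a 3).
row 8, column 4 is out (column 4 already has a 3).
row 9, column 5 is out (row 9 already has a 3).
So the only cell in box 8 that can hold 3 is row 7, column 5.
Therefore row 7, column 5 = 3.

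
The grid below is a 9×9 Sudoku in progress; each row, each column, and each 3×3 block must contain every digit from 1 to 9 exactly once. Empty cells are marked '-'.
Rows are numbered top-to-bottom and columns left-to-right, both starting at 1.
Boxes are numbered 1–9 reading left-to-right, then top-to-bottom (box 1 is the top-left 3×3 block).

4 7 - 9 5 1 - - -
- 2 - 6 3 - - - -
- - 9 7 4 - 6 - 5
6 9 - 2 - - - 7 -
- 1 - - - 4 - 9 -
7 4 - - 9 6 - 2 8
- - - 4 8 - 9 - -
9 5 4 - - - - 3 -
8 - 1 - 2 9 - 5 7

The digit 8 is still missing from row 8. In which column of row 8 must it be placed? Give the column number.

7

Consider where 8 can go in row 8.
r8c4 is out (box 8 already has a 8).
r8c5 is out (column 5 already has a 8).
r8c6 is out (box 8 already has a 8).
r8c9 is out (column 9 already has a 8).
So the only cell in row 8 that can hold 8 is r8c7.
That is column 7.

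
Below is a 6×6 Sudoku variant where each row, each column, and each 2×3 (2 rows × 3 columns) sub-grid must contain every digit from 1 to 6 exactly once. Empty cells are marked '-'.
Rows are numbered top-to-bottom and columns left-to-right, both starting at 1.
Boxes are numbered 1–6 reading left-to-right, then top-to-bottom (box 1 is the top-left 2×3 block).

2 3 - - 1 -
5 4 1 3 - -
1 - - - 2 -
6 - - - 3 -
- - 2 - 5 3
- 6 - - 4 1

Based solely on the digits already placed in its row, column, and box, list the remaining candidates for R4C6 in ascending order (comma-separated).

Row 4 already contains {3, 6}.
Column 6 already contains {1, 3}.
Its 2×3 block (box 4) already contains {2, 3}.
Removing those from 1–6 leaves {4, 5} as the candidates for R4C6.

4,5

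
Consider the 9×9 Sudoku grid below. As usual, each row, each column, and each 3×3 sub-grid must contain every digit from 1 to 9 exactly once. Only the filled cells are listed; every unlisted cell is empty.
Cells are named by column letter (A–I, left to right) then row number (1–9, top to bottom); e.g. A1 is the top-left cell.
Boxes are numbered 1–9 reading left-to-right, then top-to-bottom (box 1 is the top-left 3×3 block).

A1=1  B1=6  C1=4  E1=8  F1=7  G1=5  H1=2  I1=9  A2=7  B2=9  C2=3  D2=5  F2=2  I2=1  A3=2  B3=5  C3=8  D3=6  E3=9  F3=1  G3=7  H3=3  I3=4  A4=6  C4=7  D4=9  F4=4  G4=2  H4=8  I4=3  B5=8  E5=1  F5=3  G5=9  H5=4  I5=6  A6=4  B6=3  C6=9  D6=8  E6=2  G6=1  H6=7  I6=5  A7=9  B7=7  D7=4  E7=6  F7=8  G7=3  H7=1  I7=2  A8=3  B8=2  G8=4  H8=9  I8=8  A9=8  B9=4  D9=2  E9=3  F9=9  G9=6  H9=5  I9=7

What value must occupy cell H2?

6

Row 2 already contains {1, 2, 3, 5, 7, 9}.
Column H already contains {1, 2, 3, 4, 5, 7, 8, 9}.
Its 3×3 block (box 3) already contains {1, 2, 3, 4, 5, 7, 9}.
The only value from 1–9 not eliminated is 6, so H2 = 6.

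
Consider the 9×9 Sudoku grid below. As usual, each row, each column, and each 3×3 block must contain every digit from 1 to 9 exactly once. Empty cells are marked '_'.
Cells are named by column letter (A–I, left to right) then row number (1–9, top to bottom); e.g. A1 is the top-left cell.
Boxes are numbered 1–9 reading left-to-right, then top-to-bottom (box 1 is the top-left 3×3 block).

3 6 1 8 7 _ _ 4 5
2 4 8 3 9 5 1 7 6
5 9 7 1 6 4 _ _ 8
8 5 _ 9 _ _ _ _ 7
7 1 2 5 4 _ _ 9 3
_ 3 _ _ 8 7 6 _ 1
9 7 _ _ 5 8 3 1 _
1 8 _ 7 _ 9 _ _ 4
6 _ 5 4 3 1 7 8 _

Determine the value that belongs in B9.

Row 9 already contains {1, 3, 4, 5, 6, 7, 8}.
Column B already contains {1, 3, 4, 5, 6, 7, 8, 9}.
Its 3×3 block (box 7) already contains {1, 5, 6, 7, 8, 9}.
The only value from 1–9 not eliminated is 2, so B9 = 2.

2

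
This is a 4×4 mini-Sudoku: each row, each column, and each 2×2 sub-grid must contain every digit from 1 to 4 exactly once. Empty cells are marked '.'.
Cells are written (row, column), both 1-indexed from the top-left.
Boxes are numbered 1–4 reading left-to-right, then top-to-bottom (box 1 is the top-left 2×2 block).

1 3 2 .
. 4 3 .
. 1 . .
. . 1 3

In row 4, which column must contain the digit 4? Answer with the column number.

Consider where 4 can go in row 4.
(4,2) is out (column 2 already has a 4).
So the only cell in row 4 that can hold 4 is (4,1).
That is column 1.

1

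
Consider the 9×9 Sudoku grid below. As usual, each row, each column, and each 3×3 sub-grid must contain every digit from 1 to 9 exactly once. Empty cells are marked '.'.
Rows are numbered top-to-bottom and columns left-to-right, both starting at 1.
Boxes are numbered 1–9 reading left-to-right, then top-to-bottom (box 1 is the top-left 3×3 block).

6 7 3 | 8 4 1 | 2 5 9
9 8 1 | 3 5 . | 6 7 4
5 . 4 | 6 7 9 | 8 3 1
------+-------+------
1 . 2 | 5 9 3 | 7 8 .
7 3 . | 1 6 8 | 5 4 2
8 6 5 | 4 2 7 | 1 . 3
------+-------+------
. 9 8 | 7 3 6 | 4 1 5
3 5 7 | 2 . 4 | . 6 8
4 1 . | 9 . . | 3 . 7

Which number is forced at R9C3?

Row 9 already contains {1, 3, 4, 7, 9}.
Column 3 already contains {1, 2, 3, 4, 5, 7, 8}.
Its 3×3 block (box 7) already contains {1, 3, 4, 5, 7, 8, 9}.
The only value from 1–9 not eliminated is 6, so R9C3 = 6.

6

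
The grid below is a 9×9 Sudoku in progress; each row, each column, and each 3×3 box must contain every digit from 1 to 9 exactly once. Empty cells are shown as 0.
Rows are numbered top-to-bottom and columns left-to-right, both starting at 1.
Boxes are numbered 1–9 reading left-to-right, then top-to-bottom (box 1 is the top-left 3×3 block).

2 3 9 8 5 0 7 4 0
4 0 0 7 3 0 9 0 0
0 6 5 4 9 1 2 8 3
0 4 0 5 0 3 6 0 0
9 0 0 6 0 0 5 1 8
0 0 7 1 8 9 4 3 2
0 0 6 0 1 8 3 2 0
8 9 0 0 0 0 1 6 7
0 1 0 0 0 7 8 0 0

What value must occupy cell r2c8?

5

Row 2 already contains {3, 4, 7, 9}.
Column 8 already contains {1, 2, 3, 4, 6, 8}.
Its 3×3 block (box 3) already contains {2, 3, 4, 7, 8, 9}.
The only value from 1–9 not eliminated is 5, so r2c8 = 5.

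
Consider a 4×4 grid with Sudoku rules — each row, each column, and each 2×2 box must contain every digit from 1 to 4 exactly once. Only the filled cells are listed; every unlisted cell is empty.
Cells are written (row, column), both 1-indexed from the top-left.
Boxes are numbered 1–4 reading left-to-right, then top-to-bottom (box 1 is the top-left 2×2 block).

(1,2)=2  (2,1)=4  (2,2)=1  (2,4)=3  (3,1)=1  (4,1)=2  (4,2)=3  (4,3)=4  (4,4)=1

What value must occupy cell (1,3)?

Row 1 already contains {2}.
Column 3 already contains {4}.
Its 2×2 block (box 2) already contains {3}.
The only value from 1–4 not eliminated is 1, so (1,3) = 1.

1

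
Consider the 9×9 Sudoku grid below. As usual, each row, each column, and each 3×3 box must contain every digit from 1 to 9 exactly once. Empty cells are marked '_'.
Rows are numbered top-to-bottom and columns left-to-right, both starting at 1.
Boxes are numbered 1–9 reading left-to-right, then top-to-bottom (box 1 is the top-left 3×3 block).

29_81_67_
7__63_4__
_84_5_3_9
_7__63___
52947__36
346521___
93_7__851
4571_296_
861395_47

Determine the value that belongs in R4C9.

Cell R4C9 itself could take any of {2, 4, 5, 8} by direct elimination.
Consider where 4 can go in row 4.
R4C1 is out (column 1 already has a 4).
R4C3 is out (column 3 already has a 4).
R4C4 is out (column 4 already has a 4).
R4C7 is out (column 7 already has a 4).
R4C8 is out (column 8 already has a 4).
So the only cell in row 4 that can hold 4 is R4C9.
Therefore R4C9 = 4.

4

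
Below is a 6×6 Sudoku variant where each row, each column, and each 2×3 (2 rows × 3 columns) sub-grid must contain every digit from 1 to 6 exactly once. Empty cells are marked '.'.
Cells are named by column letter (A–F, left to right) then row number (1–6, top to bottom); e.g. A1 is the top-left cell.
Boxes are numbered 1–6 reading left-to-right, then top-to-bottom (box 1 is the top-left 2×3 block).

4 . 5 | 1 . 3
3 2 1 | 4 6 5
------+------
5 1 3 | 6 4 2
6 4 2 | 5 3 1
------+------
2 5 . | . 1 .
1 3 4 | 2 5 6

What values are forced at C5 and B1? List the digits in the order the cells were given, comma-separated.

6,6

For C5:
  Row 5 already contains {1, 2, 5}.
  Column C already contains {1, 2, 3, 4, 5}.
  Its 2×3 block (box 5) already contains {1, 2, 3, 4, 5}.
  The only value from 1–6 not eliminated is 6, so C5 = 6.
For B1:
  Row 1 already contains {1, 3, 4, 5}.
  Column B already contains {1, 2, 3, 4, 5}.
  Its 2×3 block (box 1) already contains {1, 2, 3, 4, 5}.
  The only value from 1–6 not eliminated is 6, so B1 = 6.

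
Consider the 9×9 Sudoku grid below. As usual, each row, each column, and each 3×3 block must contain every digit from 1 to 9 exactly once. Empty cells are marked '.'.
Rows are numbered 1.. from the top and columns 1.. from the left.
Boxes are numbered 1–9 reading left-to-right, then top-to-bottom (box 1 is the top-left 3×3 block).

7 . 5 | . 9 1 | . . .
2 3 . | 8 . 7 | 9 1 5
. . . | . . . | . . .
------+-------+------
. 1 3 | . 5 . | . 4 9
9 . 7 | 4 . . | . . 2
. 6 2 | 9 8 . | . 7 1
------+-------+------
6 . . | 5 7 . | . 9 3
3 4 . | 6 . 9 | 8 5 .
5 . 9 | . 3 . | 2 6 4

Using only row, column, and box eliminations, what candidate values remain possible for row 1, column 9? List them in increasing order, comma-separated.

6,8

Row 1 already contains {1, 5, 7, 9}.
Column 9 already contains {1, 2, 3, 4, 5, 9}.
Its 3×3 block (box 3) already contains {1, 5, 9}.
Removing those from 1–9 leaves {6, 8} as the candidates for row 1, column 9.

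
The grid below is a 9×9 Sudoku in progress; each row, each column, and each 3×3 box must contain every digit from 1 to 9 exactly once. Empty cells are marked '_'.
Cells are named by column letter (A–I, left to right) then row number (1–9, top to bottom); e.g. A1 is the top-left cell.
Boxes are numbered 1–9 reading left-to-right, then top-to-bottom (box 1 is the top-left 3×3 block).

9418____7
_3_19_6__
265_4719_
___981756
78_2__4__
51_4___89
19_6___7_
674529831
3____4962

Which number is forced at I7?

4

Cell I7 itself could take any of {4, 5} by direct elimination.
Consider where 4 can go in box 9.
G7 is out (column G already has a 4).
So the only cell in box 9 that can hold 4 is I7.
Therefore I7 = 4.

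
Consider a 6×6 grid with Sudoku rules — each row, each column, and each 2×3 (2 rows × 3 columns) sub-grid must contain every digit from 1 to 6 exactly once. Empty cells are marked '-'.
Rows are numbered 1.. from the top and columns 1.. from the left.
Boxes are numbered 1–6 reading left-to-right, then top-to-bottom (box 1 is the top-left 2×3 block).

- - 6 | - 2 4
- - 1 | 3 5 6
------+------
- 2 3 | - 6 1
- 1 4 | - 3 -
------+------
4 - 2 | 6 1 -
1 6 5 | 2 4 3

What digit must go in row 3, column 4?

Cell row 3, column 4 itself could take any of {4, 5} by direct elimination.
Consider where 4 can go in row 3.
row 3, column 1 is out (column 1 already has a 4).
So the only cell in row 3 that can hold 4 is row 3, column 4.
Therefore row 3, column 4 = 4.

4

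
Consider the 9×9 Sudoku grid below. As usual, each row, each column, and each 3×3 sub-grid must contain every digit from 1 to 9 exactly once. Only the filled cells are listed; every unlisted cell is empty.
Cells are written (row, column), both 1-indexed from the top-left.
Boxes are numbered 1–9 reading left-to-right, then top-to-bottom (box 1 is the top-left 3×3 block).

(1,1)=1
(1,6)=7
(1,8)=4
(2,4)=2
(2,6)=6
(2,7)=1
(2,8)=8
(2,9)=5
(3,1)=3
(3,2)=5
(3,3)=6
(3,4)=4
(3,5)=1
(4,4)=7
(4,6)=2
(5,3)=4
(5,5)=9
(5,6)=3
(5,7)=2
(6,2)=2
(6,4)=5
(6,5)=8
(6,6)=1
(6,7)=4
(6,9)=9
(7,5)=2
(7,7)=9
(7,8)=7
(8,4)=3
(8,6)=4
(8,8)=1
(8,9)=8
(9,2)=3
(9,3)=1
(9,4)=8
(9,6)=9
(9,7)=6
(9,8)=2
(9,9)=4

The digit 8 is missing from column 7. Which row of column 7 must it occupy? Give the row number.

4

Consider where 8 can go in column 7.
(1,7) is out (box 3 already has a 8).
(3,7) is out (box 3 already has a 8).
(8,7) is out (row 8 already has a 8).
So the only cell in column 7 that can hold 8 is (4,7).
That is row 4.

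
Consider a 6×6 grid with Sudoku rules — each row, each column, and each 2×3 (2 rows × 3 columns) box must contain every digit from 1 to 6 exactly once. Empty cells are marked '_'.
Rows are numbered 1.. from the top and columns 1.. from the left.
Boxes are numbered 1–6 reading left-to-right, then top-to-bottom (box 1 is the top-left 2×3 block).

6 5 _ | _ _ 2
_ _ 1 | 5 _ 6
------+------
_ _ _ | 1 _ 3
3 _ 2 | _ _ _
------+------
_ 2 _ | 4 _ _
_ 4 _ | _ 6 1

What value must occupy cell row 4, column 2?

Cell row 4, column 2 itself could take any of {1, 6} by direct elimination.
Consider where 1 can go in column 2.
row 2, column 2 is out (row 2 already has a 1).
row 3, column 2 is out (row 3 already has a 1).
So the only cell in column 2 that can hold 1 is row 4, column 2.
Therefore row 4, column 2 = 1.

1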